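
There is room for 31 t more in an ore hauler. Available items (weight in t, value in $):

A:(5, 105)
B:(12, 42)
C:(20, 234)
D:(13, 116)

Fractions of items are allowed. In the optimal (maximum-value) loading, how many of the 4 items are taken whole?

Greedy by value/weight ratio, highest first.
Ratios (sorted): A 21.00, C 11.70, D 8.92, B 3.50
take A (5 @ 105); take C (20 @ 234); take 6/13 of D → 53.54. Capacity used 31/31.
2 item(s) taken whole; one partial (take 6/13 of D).

2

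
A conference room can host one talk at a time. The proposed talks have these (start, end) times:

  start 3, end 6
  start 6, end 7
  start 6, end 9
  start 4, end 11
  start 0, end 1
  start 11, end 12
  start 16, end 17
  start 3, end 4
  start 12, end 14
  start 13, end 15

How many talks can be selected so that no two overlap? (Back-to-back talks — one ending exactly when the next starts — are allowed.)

Sorted by end: (0,1)  (3,4)  (3,6)  (6,7)  (6,9)  (4,11)  (11,12)  (12,14)  (13,15)  (16,17)
take (0,1); take (3,4); take (6,7); skip (4,11); take (11,12); take (12,14); take (16,17).
Selected 6 talks.

6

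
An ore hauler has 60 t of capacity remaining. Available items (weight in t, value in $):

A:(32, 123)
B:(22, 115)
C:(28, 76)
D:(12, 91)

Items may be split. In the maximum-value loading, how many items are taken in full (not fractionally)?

Order: D (91/12=7.58) > B (115/22=5.23) > A (123/32=3.84) > C (76/28=2.71)
Fill: take D (12 @ 91) → take B (22 @ 115) → take 26/32 of A → 99.94; 60/60 used.
2 item(s) taken whole; one partial (take 26/32 of A).

2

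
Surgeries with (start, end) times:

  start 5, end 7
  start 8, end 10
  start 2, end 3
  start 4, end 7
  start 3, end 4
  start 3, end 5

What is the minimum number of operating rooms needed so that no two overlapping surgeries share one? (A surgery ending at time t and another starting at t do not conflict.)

2

Count concurrent intervals with a sweep; the peak is the room count.
starts: [2, 3, 3, 4, 5, 8]
ends:   [3, 4, 5, 7, 7, 10]
s2→1 e3→0 s3→1 s3→2  — peak 2.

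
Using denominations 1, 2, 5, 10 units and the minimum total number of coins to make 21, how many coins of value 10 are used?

2

21 = 2×10 + 1×1
Count of 10: 2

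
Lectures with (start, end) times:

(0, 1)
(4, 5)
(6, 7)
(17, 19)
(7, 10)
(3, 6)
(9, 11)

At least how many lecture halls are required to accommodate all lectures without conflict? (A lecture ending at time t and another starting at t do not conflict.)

Count concurrent intervals with a sweep; the peak is the room count.
Events (time:±→running): 0:+→1 1:-→0 3:+→1 4:+→2 … peak 2.

2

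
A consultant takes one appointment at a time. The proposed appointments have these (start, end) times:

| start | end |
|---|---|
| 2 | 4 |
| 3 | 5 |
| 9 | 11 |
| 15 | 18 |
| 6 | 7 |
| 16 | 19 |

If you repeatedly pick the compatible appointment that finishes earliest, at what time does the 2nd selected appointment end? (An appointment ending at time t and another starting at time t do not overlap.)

Sorted by end: (2,4)  (3,5)  (6,7)  (9,11)  (15,18)  (16,19)
take (2,4); skip (3,5); take (6,7); take (9,11); take (15,18); skip (16,19).
Selected: (2,4) (6,7) (9,11) (15,18)

7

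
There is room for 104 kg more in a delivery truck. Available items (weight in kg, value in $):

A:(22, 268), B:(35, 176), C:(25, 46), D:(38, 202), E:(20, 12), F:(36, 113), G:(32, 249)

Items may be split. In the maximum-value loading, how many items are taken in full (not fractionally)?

Greedy by value/weight ratio, highest first.
Ratios (sorted): A 12.18, G 7.78, D 5.32, B 5.03, F 3.14, C 1.84, E 0.60
take A (22 @ 268); take G (32 @ 249); take D (38 @ 202); take 12/35 of B → 60.34. Capacity used 104/104.
3 item(s) taken whole; one partial (take 12/35 of B).

3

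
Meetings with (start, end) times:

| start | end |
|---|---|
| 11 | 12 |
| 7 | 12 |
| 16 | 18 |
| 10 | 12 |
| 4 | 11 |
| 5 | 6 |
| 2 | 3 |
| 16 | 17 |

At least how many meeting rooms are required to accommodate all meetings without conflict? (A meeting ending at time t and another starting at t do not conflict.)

3

Events (time:±→running): 2:+→1 3:-→0 4:+→1 5:+→2 6:-→1 7:+→2 10:+→3 … peak 3.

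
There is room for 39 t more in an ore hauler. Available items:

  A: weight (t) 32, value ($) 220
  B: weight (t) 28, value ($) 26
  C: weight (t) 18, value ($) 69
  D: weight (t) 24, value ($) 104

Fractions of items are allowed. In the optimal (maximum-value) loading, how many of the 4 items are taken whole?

1

Order: A (220/32=6.88) > D (104/24=4.33) > C (69/18=3.83) > B (26/28=0.93)
Fill: take A (32 @ 220) → take 7/24 of D → 30.33; 39/39 used.
1 item(s) taken whole; one partial (take 7/24 of D).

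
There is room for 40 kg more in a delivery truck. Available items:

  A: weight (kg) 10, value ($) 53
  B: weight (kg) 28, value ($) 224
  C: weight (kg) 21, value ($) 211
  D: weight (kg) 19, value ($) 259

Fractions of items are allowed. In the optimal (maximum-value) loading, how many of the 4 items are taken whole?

Order: D (259/19=13.63) > C (211/21=10.05) > B (224/28=8.00) > A (53/10=5.30)
Fill: take D (19 @ 259) → take C (21 @ 211); 40/40 used.
2 item(s) taken whole.

2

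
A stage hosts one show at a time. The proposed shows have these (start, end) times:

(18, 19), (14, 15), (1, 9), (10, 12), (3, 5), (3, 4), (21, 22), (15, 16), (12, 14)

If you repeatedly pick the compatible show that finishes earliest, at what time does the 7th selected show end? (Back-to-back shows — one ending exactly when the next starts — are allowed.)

Greedy by earliest finish: after sorting by end time, pick each interval compatible with the last pick.
By end time: (3,4), (3,5), (1,9), (10,12), (12,14), (14,15), (15,16), (18,19), (21,22).
Pick (3,4); next start ≥ 4 → (10,12); next start ≥ 12 → (12,14); next start ≥ 14 → (14,15); next start ≥ 15 → (15,16); next start ≥ 16 → (18,19); next start ≥ 19 → (21,22).
Selected: (3,4) (10,12) (12,14) (14,15) (15,16) (18,19) (21,22)

22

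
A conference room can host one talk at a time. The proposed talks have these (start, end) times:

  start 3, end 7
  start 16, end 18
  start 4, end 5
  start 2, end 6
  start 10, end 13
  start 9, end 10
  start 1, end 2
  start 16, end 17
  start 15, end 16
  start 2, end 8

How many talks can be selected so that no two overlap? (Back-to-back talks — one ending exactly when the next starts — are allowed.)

6

Greedy by earliest finish: after sorting by end time, pick each interval compatible with the last pick.
By end time: (1,2), (4,5), (2,6), (3,7), (2,8), (9,10), (10,13), (15,16), (16,17), (16,18).
Pick (1,2); next start ≥ 2 → (4,5); next start ≥ 5 → (9,10); next start ≥ 10 → (10,13); next start ≥ 13 → (15,16); next start ≥ 16 → (16,17).
Selected 6 talks.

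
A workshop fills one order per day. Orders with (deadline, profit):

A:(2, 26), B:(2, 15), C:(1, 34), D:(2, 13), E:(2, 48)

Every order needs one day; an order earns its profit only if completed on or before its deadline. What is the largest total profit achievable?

Take jobs in profit order; each goes to the latest open slot no later than its deadline.
By profit: E(d2,48), C(d1,34), A(d2,26), B(d2,15), D(d2,13)
E→slot 2; C→slot 1; A skipped; B skipped; D skipped.
Profit = 34 + 48 = 82

82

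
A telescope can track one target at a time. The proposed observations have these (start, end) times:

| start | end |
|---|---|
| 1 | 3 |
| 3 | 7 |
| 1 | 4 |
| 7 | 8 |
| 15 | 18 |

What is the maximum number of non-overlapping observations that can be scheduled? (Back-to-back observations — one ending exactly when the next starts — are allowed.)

4

Greedy by earliest finish: after sorting by end time, pick each interval compatible with the last pick.
By end time: (1,3), (1,4), (3,7), (7,8), (15,18).
Pick (1,3); next start ≥ 3 → (3,7); next start ≥ 7 → (7,8); next start ≥ 8 → (15,18).
Selected 4 observations.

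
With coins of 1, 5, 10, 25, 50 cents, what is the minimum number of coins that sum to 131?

Greedy: take as many of the largest coin as possible, then repeat with the remainder.
131 − 2×50→31 − 1×25→6 − 1×5→1 − 1×1→0
Total coins = 2 + 1 + 1 + 1 = 5

5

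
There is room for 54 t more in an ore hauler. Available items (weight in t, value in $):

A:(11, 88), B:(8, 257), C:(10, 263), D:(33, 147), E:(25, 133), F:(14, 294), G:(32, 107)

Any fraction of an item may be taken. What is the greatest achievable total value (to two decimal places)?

960.52

Greedy by value/weight ratio, highest first.
Order: B (257/8=32.12) > C (263/10=26.30) > F (294/14=21.00) > A (88/11=8.00) > E (133/25=5.32) > D (147/33=4.45) > G (107/32=3.34)
Fill: take B (8 @ 257) → take C (10 @ 263) → take F (14 @ 294) → take A (11 @ 88) → take 11/25 of E → 58.52; 54/54 used.
Total value = 960.52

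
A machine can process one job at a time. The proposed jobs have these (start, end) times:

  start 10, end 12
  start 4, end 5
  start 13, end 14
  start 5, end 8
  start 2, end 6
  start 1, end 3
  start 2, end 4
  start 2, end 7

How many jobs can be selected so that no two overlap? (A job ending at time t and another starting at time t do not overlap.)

5

Sort by end time and greedily take each interval whose start is ≥ the last chosen end.
Sorted by end: (1,3)  (2,4)  (4,5)  (2,6)  (2,7)  (5,8)  (10,12)  (13,14)
take (1,3); take (4,5); take (5,8); take (10,12); take (13,14).
Selected 5 jobs.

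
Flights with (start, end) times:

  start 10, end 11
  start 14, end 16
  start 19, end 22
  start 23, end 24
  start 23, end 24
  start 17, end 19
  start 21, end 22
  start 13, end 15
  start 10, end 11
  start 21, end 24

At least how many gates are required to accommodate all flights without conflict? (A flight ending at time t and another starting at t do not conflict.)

starts: [10, 10, 13, 14, 17, 19, 21, 21, 23, 23]
ends:   [11, 11, 15, 16, 19, 22, 22, 24, 24, 24]
s10→1 s10→2 e11→1 e11→0 s13→1 s14→2 e15→1 e16→0 s17→1 e19→0 s19→1 s21→2 s21→3  — peak 3.

3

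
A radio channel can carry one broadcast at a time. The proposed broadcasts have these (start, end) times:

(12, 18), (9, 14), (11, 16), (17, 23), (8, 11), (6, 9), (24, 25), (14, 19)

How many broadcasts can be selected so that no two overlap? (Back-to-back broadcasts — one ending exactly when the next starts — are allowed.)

4

By end time: (6,9), (8,11), (9,14), (11,16), (12,18), (14,19), (17,23), (24,25).
Pick (6,9); next start ≥ 9 → (9,14); next start ≥ 14 → (14,19); next start ≥ 19 → (24,25).
Selected 4 broadcasts.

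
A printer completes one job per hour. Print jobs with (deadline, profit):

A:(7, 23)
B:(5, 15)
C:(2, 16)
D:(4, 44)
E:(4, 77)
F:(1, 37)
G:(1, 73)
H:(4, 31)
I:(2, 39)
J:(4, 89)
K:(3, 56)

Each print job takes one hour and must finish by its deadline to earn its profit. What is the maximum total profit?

By profit: J(d4,89), E(d4,77), G(d1,73), K(d3,56), D(d4,44), I(d2,39), F(d1,37), H(d4,31), A(d7,23), C(d2,16), B(d5,15)
J→slot 4; E→slot 3; G→slot 1; K→slot 2; D skipped; I skipped; F skipped; H skipped; A→slot 7; C skipped; B→slot 5.
Profit = 73 + 56 + 77 + 89 + 15 + 23 = 333

333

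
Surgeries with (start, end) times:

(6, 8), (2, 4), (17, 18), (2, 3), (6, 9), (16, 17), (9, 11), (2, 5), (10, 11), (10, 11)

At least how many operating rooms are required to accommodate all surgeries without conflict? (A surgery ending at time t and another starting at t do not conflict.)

Events (time:±→running): 2:+→1 2:+→2 2:+→3 … peak 3.

3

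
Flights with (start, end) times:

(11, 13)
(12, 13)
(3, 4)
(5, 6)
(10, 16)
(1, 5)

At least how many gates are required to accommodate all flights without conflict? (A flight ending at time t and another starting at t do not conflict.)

3

starts: [1, 3, 5, 10, 11, 12]
ends:   [4, 5, 6, 13, 13, 16]
s1→1 s3→2 e4→1 e5→0 s5→1 e6→0 s10→1 s11→2 s12→3  — peak 3.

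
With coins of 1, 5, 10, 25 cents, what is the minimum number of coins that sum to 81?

5

Use the largest denomination that fits, subtract, and repeat.
81 = 3×25 + 1×5 + 1×1
Total coins = 3 + 1 + 1 = 5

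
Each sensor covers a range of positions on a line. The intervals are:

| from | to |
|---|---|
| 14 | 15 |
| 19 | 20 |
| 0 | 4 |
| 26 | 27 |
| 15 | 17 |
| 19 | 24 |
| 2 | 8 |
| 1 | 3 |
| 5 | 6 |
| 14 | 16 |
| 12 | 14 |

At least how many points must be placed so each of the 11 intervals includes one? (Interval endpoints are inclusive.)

6

By right end: [1,3]  [0,4]  [5,6]  [2,8]  [12,14]  [14,15]  [14,16]  [15,17]  [19,20]  [19,24]  [26,27]
[1,3] uncovered → point at 3; [5,6] uncovered → point at 6; [12,14] uncovered → point at 14; [15,17] uncovered → point at 17; [19,20] uncovered → point at 20; [26,27] uncovered → point at 27.
Points: 3, 6, 14, 17, 20, 27 (6 total).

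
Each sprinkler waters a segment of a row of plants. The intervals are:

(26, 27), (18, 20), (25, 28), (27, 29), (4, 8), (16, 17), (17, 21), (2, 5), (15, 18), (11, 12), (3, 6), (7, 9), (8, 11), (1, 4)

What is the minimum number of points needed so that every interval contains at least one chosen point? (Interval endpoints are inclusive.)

Sort by right endpoint; whenever an interval is uncovered, place a point at its right end.
By right end: [1,4]  [2,5]  [3,6]  [4,8]  [7,9]  [8,11]  [11,12]  [16,17]  [15,18]  [18,20]  [17,21]  [26,27]  [25,28]  [27,29]
[1,4] uncovered → point at 4; [7,9] uncovered → point at 9; [11,12] uncovered → point at 12; [16,17] uncovered → point at 17; [18,20] uncovered → point at 20; [26,27] uncovered → point at 27.
Points: 4, 9, 12, 17, 20, 27 (6 total).

6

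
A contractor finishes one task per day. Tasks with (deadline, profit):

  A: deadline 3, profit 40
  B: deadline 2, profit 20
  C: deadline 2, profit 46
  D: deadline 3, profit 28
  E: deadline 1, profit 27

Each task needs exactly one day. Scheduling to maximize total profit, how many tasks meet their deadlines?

3

Profit order: C=46 A=40 D=28 E=27 B=20
Assign: C→slot 2, A→slot 3, D→slot 1, E skipped, B skipped.
Slots: [1:D] [2:C] [3:A]
3 of 5 scheduled.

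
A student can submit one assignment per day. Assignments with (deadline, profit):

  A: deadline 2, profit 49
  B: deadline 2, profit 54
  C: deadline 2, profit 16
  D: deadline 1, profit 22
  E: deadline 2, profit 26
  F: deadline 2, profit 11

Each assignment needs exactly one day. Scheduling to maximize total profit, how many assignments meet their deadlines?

By profit: B(d2,54), A(d2,49), E(d2,26), D(d1,22), C(d2,16), F(d2,11)
B→slot 2; A→slot 1; E skipped; D skipped; C skipped; F skipped.
2 of 6 scheduled.

2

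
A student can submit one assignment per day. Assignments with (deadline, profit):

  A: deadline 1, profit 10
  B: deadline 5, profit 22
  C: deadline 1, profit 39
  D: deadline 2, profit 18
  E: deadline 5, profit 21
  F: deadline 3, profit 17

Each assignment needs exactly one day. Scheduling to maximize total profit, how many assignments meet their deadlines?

5

By profit: C(d1,39), B(d5,22), E(d5,21), D(d2,18), F(d3,17), A(d1,10)
C→slot 1; B→slot 5; E→slot 4; D→slot 2; F→slot 3; A skipped.
5 of 6 scheduled.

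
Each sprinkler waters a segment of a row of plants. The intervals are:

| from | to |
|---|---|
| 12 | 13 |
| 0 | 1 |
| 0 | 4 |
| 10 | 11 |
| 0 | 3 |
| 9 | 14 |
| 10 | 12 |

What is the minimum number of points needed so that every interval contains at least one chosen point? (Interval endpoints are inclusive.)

3

By right end: [0,1]  [0,3]  [0,4]  [10,11]  [10,12]  [12,13]  [9,14]
[0,1] uncovered → point at 1; [10,11] uncovered → point at 11; [12,13] uncovered → point at 13.
Points: 1, 11, 13 (3 total).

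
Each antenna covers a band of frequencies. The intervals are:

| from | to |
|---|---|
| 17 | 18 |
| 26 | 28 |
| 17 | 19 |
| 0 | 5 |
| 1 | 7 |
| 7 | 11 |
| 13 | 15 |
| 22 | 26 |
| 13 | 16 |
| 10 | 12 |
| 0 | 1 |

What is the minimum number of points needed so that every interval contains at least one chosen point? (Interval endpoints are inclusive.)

5

Sorted: [0,1] [0,5] [1,7] [7,11] [10,12] [13,15] [13,16] [17,18] [17,19] [22,26] [26,28]
{[0,1],[0,5],[1,7]} hit by 1; {[7,11],[10,12]} hit by 11; {[13,15],[13,16]} hit by 15; {[17,18],[17,19]} hit by 18; {[22,26],[26,28]} hit by 26.
Points: 1, 11, 15, 18, 26 (5 total).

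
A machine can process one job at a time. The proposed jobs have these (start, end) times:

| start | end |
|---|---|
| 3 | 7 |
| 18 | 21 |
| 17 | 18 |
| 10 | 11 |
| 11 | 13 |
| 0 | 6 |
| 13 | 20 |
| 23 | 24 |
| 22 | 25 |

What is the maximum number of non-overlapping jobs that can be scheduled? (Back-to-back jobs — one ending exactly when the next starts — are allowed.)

6

Sort by end time and greedily take each interval whose start is ≥ the last chosen end.
By end time: (0,6), (3,7), (10,11), (11,13), (17,18), (13,20), (18,21), (23,24), (22,25).
Pick (0,6); next start ≥ 6 → (10,11); next start ≥ 11 → (11,13); next start ≥ 13 → (17,18); next start ≥ 18 → (18,21); next start ≥ 21 → (23,24).
Selected 6 jobs.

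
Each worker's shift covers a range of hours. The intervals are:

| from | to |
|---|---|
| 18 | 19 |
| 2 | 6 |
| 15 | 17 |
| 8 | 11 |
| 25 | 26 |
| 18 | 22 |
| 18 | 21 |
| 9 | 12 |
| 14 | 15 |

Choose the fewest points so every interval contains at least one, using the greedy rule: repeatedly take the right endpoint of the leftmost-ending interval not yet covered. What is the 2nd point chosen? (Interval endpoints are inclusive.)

Process intervals by earliest right end; each time one isn't hit yet, stab at its right endpoint.
Sorted: [2,6] [8,11] [9,12] [14,15] [15,17] [18,19] [18,21] [18,22] [25,26]
{[2,6]} hit by 6; {[8,11],[9,12]} hit by 11; {[14,15],[15,17]} hit by 15; {[18,19],[18,21],[18,22]} hit by 19; {[25,26]} hit by 26.
Points: 6, 11, 15, 19, 26 (5 total).

11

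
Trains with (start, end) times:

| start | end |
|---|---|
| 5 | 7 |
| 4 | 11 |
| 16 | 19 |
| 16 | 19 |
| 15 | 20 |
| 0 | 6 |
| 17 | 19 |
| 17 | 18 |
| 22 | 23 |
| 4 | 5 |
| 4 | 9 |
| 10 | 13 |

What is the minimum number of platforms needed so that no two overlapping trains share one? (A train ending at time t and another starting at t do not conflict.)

5

Count concurrent intervals with a sweep; the peak is the room count.
starts: [0, 4, 4, 4, 5, 10, 15, 16, 16, 17, 17, 22]
ends:   [5, 6, 7, 9, 11, 13, 18, 19, 19, 19, 20, 23]
s0→1 s4→2 s4→3 s4→4 e5→3 s5→4 e6→3 e7→2 e9→1 s10→2 e11→1 e13→0 s15→1 s16→2 s16→3 s17→4 s17→5  — peak 5.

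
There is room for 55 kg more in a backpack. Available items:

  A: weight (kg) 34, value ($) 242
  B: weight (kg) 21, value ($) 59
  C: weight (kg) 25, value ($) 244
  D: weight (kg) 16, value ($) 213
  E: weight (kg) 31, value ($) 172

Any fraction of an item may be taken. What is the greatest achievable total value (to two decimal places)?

556.65

Order: D (213/16=13.31) > C (244/25=9.76) > A (242/34=7.12) > E (172/31=5.55) > B (59/21=2.81)
Fill: take D (16 @ 213) → take C (25 @ 244) → take 14/34 of A → 99.65; 55/55 used.
Total value = 556.65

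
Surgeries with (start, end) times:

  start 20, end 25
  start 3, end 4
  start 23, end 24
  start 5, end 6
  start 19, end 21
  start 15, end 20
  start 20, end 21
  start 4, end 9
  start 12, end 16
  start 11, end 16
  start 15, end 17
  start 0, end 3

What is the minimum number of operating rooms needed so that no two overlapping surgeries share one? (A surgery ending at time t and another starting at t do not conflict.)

4

Count concurrent intervals with a sweep; the peak is the room count.
starts: [0, 3, 4, 5, 11, 12, 15, 15, 19, 20, 20, 23]
ends:   [3, 4, 6, 9, 16, 16, 17, 20, 21, 21, 24, 25]
s0→1 e3→0 s3→1 e4→0 s4→1 s5→2 e6→1 e9→0 s11→1 s12→2 s15→3 s15→4  — peak 4.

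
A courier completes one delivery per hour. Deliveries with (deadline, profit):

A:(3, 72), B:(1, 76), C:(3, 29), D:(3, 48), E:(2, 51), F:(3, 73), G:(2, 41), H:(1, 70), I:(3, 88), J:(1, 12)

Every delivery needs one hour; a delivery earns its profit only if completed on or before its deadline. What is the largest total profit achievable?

237

By profit: I(d3,88), B(d1,76), F(d3,73), A(d3,72), H(d1,70), E(d2,51), D(d3,48), G(d2,41), C(d3,29), J(d1,12)
I→slot 3; B→slot 1; F→slot 2; A skipped; H skipped; E skipped; D skipped; G skipped; C skipped; J skipped.
Profit = 76 + 73 + 88 = 237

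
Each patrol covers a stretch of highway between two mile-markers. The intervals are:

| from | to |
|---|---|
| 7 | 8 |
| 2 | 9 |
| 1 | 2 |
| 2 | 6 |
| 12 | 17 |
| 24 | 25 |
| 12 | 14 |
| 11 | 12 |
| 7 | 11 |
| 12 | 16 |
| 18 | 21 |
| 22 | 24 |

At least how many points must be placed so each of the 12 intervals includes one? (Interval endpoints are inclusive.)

By right end: [1,2]  [2,6]  [7,8]  [2,9]  [7,11]  [11,12]  [12,14]  [12,16]  [12,17]  [18,21]  [22,24]  [24,25]
[1,2] uncovered → point at 2; [7,8] uncovered → point at 8; [11,12] uncovered → point at 12; [18,21] uncovered → point at 21; [22,24] uncovered → point at 24.
Points: 2, 8, 12, 21, 24 (5 total).

5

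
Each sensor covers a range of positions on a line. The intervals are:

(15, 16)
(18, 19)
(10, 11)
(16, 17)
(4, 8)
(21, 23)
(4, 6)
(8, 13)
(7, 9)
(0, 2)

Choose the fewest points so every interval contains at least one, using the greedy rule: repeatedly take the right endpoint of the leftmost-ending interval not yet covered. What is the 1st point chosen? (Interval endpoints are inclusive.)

2

Sorted: [0,2] [4,6] [4,8] [7,9] [10,11] [8,13] [15,16] [16,17] [18,19] [21,23]
{[0,2]} hit by 2; {[4,6],[4,8]} hit by 6; {[7,9]} hit by 9; {[10,11],[8,13]} hit by 11; {[15,16],[16,17]} hit by 16; {[18,19]} hit by 19; {[21,23]} hit by 23.
Points: 2, 6, 9, 11, 16, 19, 23 (7 total).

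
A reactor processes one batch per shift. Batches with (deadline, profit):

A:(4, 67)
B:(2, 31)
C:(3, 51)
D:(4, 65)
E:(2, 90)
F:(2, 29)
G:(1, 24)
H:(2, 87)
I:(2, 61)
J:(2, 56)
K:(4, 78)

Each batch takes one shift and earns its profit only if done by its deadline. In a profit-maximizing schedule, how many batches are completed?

4

Take jobs in profit order; each goes to the latest open slot no later than its deadline.
By profit: E(d2,90), H(d2,87), K(d4,78), A(d4,67), D(d4,65), I(d2,61), J(d2,56), C(d3,51), B(d2,31), F(d2,29), G(d1,24)
E→slot 2; H→slot 1; K→slot 4; A→slot 3; D skipped; I skipped; J skipped; C skipped; B skipped; F skipped; G skipped.
4 of 11 scheduled.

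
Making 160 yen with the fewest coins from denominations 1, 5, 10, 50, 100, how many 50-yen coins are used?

Greedy: take as many of the largest coin as possible, then repeat with the remainder.
160 − 1×100→60 − 1×50→10 − 1×10→0
Count of 50: 1

1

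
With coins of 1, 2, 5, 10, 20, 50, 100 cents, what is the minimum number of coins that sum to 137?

Use the largest denomination that fits, subtract, and repeat.
137 = 1×100 + 1×20 + 1×10 + 1×5 + 1×2
Total coins = 1 + 1 + 1 + 1 + 1 = 5

5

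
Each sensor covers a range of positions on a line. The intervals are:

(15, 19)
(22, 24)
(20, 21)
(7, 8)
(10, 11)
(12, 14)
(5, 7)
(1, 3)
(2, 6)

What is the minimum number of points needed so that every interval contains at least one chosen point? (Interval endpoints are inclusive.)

7

Process intervals by earliest right end; each time one isn't hit yet, stab at its right endpoint.
Sorted: [1,3] [2,6] [5,7] [7,8] [10,11] [12,14] [15,19] [20,21] [22,24]
{[1,3],[2,6]} hit by 3; {[5,7],[7,8]} hit by 7; {[10,11]} hit by 11; {[12,14]} hit by 14; {[15,19]} hit by 19; {[20,21]} hit by 21; {[22,24]} hit by 24.
Points: 3, 7, 11, 14, 19, 21, 24 (7 total).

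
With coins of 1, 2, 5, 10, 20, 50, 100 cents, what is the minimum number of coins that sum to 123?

4

Use the largest denomination that fits, subtract, and repeat.
123 = 1×100 + 1×20 + 1×2 + 1×1
Total coins = 1 + 1 + 1 + 1 = 4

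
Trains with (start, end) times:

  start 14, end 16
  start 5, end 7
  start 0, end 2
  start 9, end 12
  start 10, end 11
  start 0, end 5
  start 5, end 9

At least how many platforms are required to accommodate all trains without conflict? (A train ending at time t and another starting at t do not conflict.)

Count concurrent intervals with a sweep; the peak is the room count.
Events (time:±→running): 0:+→1 0:+→2 … peak 2.

2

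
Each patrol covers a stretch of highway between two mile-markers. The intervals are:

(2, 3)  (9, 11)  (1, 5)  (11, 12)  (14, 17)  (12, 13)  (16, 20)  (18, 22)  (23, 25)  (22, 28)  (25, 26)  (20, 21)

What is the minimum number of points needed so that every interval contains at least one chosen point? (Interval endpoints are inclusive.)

6

By right end: [2,3]  [1,5]  [9,11]  [11,12]  [12,13]  [14,17]  [16,20]  [20,21]  [18,22]  [23,25]  [25,26]  [22,28]
[2,3] uncovered → point at 3; [9,11] uncovered → point at 11; [12,13] uncovered → point at 13; [14,17] uncovered → point at 17; [20,21] uncovered → point at 21; [23,25] uncovered → point at 25.
Points: 3, 11, 13, 17, 21, 25 (6 total).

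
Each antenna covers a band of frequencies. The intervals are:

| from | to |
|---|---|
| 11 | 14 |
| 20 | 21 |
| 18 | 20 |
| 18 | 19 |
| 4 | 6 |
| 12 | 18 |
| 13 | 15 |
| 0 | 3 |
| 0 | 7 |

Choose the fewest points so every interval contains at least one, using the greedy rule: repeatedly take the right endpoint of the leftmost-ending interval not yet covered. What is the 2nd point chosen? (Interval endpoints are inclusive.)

Process intervals by earliest right end; each time one isn't hit yet, stab at its right endpoint.
Sorted: [0,3] [4,6] [0,7] [11,14] [13,15] [12,18] [18,19] [18,20] [20,21]
{[0,3]} hit by 3; {[4,6],[0,7]} hit by 6; {[11,14],[13,15],[12,18]} hit by 14; {[18,19],[18,20]} hit by 19; {[20,21]} hit by 21.
Points: 3, 6, 14, 19, 21 (5 total).

6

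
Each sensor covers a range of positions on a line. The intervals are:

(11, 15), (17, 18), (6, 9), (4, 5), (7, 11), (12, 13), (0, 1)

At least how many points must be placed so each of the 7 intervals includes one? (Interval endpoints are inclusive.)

By right end: [0,1]  [4,5]  [6,9]  [7,11]  [12,13]  [11,15]  [17,18]
[0,1] uncovered → point at 1; [4,5] uncovered → point at 5; [6,9] uncovered → point at 9; [12,13] uncovered → point at 13; [17,18] uncovered → point at 18.
Points: 1, 5, 9, 13, 18 (5 total).

5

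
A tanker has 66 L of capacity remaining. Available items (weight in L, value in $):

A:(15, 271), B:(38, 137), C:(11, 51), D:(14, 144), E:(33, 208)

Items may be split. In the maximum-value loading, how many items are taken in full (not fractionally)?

Order: A (271/15=18.07) > D (144/14=10.29) > E (208/33=6.30) > C (51/11=4.64) > B (137/38=3.61)
Fill: take A (15 @ 271) → take D (14 @ 144) → take E (33 @ 208) → take 4/11 of C → 18.55; 66/66 used.
3 item(s) taken whole; one partial (take 4/11 of C).

3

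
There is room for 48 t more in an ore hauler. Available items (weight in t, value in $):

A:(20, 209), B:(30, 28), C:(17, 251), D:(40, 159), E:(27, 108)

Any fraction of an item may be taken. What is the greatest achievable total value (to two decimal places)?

504.00

Order: C (251/17=14.76) > A (209/20=10.45) > E (108/27=4.00) > D (159/40=3.98) > B (28/30=0.93)
Fill: take C (17 @ 251) → take A (20 @ 209) → take 11/27 of E → 44.00; 48/48 used.
Total value = 504.00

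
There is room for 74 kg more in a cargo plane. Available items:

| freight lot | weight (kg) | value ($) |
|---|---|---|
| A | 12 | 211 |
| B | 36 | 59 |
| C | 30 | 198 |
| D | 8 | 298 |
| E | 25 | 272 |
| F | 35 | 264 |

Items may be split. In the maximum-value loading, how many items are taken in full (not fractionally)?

Ratios (sorted): D 37.25, A 17.58, E 10.88, F 7.54, C 6.60, B 1.64
take D (8 @ 298); take A (12 @ 211); take E (25 @ 272); take 29/35 of F → 218.74. Capacity used 74/74.
3 item(s) taken whole; one partial (take 29/35 of F).

3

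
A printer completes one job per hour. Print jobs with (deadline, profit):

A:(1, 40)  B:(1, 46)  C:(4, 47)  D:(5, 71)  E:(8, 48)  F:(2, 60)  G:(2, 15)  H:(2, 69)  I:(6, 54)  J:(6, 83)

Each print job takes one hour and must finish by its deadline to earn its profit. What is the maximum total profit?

Sort by profit descending; place each in the latest free slot ≤ its deadline.
Profit order: J=83 D=71 H=69 F=60 I=54 E=48 C=47 B=46 A=40 G=15
Assign: J→slot 6, D→slot 5, H→slot 2, F→slot 1, I→slot 4, E→slot 8, C→slot 3, B skipped, A skipped, G skipped.
Slots: [1:F] [2:H] [3:C] [4:I] [5:D] [6:J] [8:E]
Profit = 60 + 69 + 47 + 54 + 71 + 83 + 48 = 432

432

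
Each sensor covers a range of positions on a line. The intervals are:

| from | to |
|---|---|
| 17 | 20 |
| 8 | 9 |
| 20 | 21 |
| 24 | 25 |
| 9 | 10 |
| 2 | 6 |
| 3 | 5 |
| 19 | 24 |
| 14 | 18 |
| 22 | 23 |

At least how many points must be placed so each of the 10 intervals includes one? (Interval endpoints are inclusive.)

6

Sort by right endpoint; whenever an interval is uncovered, place a point at its right end.
By right end: [3,5]  [2,6]  [8,9]  [9,10]  [14,18]  [17,20]  [20,21]  [22,23]  [19,24]  [24,25]
[3,5] uncovered → point at 5; [8,9] uncovered → point at 9; [14,18] uncovered → point at 18; [20,21] uncovered → point at 21; [22,23] uncovered → point at 23; [24,25] uncovered → point at 25.
Points: 5, 9, 18, 21, 23, 25 (6 total).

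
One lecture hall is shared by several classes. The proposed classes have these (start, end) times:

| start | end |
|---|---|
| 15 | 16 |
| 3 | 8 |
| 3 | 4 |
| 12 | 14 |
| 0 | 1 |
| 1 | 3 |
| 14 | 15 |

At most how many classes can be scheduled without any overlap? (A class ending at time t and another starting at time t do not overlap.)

6

Greedy by earliest finish: after sorting by end time, pick each interval compatible with the last pick.
Sorted by end: (0,1)  (1,3)  (3,4)  (3,8)  (12,14)  (14,15)  (15,16)
take (0,1); take (1,3); take (3,4); skip (3,8); take (12,14); take (14,15); take (15,16).
Selected 6 classes.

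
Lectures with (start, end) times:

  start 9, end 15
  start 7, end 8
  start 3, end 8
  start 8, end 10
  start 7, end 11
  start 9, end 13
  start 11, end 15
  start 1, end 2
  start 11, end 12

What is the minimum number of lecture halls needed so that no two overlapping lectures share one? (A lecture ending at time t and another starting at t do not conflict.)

The answer is the maximum number of intervals overlapping at any instant.
starts: [1, 3, 7, 7, 8, 9, 9, 11, 11]
ends:   [2, 8, 8, 10, 11, 12, 13, 15, 15]
s1→1 e2→0 s3→1 s7→2 s7→3 e8→2 e8→1 s8→2 s9→3 s9→4  — peak 4.

4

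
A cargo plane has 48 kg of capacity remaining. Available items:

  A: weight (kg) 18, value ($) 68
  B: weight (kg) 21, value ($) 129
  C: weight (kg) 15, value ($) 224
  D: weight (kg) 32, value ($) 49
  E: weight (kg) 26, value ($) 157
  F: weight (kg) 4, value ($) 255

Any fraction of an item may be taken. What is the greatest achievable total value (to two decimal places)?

656.31

Sort by value per unit weight and fill in that order.
Order: F (255/4=63.75) > C (224/15=14.93) > B (129/21=6.14) > E (157/26=6.04) > A (68/18=3.78) > D (49/32=1.53)
Fill: take F (4 @ 255) → take C (15 @ 224) → take B (21 @ 129) → take 8/26 of E → 48.31; 48/48 used.
Total value = 656.31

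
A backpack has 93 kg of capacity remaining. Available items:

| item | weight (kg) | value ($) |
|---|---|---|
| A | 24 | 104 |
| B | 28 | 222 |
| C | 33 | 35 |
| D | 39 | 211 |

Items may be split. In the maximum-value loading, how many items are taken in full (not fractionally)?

3

Sort by value per unit weight and fill in that order.
Ratios (sorted): B 7.93, D 5.41, A 4.33, C 1.06
take B (28 @ 222); take D (39 @ 211); take A (24 @ 104); take 2/33 of C → 2.12. Capacity used 93/93.
3 item(s) taken whole; one partial (take 2/33 of C).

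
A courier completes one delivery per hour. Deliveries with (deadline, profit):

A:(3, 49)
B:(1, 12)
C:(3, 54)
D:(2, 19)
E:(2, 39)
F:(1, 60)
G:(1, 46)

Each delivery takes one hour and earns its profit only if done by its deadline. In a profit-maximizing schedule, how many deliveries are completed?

3

Take jobs in profit order; each goes to the latest open slot no later than its deadline.
By profit: F(d1,60), C(d3,54), A(d3,49), G(d1,46), E(d2,39), D(d2,19), B(d1,12)
F→slot 1; C→slot 3; A→slot 2; G skipped; E skipped; D skipped; B skipped.
3 of 7 scheduled.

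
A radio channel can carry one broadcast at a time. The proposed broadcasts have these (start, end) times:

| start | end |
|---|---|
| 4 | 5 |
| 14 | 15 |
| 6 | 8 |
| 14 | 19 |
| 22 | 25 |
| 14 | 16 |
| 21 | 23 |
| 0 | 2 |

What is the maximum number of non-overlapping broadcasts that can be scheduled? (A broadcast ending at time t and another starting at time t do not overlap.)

5

By end time: (0,2), (4,5), (6,8), (14,15), (14,16), (14,19), (21,23), (22,25).
Pick (0,2); next start ≥ 2 → (4,5); next start ≥ 5 → (6,8); next start ≥ 8 → (14,15); next start ≥ 15 → (21,23).
Selected 5 broadcasts.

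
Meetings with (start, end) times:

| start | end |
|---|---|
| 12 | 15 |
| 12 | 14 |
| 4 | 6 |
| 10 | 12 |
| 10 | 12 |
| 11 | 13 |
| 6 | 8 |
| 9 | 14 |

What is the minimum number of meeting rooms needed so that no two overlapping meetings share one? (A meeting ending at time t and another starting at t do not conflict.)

starts: [4, 6, 9, 10, 10, 11, 12, 12]
ends:   [6, 8, 12, 12, 13, 14, 14, 15]
s4→1 e6→0 s6→1 e8→0 s9→1 s10→2 s10→3 s11→4  — peak 4.

4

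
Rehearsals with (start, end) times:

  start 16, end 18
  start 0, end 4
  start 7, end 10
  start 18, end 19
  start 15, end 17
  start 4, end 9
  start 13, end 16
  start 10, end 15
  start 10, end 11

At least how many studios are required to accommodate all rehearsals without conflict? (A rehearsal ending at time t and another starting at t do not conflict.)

Events (time:±→running): 0:+→1 4:-→0 4:+→1 7:+→2 … peak 2.

2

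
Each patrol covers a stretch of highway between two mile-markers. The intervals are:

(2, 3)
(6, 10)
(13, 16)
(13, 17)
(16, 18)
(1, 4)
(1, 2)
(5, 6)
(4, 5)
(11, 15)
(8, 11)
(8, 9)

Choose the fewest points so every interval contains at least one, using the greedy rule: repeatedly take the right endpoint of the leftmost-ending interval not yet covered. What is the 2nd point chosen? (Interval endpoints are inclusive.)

5

Sorted: [1,2] [2,3] [1,4] [4,5] [5,6] [8,9] [6,10] [8,11] [11,15] [13,16] [13,17] [16,18]
{[1,2],[2,3],[1,4]} hit by 2; {[4,5],[5,6]} hit by 5; {[8,9],[6,10],[8,11]} hit by 9; {[11,15],[13,16],[13,17]} hit by 15; {[16,18]} hit by 18.
Points: 2, 5, 9, 15, 18 (5 total).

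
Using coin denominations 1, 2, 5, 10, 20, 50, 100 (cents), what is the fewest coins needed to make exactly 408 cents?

408 = 4×100 + 1×5 + 1×2 + 1×1
Total coins = 4 + 1 + 1 + 1 = 7

7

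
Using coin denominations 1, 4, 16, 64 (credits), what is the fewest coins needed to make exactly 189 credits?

9

Use the largest denomination that fits, subtract, and repeat.
189 − 2×64→61 − 3×16→13 − 3×4→1 − 1×1→0
Total coins = 2 + 3 + 3 + 1 = 9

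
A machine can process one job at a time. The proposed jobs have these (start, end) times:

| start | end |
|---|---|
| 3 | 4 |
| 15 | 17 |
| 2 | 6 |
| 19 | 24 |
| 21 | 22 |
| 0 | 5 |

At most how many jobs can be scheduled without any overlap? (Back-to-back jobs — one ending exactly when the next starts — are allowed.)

Sorted by end: (3,4)  (0,5)  (2,6)  (15,17)  (21,22)  (19,24)
take (3,4); take (15,17); take (21,22).
Selected 3 jobs.

3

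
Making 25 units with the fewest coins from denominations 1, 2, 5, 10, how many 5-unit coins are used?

25 = 2×10 + 1×5
Count of 5: 1

1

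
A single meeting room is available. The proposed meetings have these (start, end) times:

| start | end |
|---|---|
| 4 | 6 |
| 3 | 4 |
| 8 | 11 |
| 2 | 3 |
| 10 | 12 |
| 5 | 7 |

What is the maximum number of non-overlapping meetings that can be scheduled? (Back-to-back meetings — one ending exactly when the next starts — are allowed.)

Greedy by earliest finish: after sorting by end time, pick each interval compatible with the last pick.
Sorted by end: (2,3)  (3,4)  (4,6)  (5,7)  (8,11)  (10,12)
take (2,3); take (3,4); take (4,6); skip (5,7); take (8,11); skip (10,12).
Selected 4 meetings.

4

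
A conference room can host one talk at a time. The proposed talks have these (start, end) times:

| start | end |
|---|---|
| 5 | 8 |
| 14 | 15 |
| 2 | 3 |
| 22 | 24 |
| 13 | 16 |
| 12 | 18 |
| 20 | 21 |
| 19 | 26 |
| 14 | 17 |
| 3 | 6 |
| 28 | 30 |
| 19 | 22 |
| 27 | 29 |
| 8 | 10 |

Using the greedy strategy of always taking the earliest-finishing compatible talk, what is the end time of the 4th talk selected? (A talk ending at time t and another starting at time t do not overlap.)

15

Order by finish time; keep every interval that doesn't clash with the previous kept one.
By end time: (2,3), (3,6), (5,8), (8,10), (14,15), (13,16), (14,17), (12,18), (20,21), (19,22), (22,24), (19,26), (27,29), (28,30).
Pick (2,3); next start ≥ 3 → (3,6); next start ≥ 6 → (8,10); next start ≥ 10 → (14,15); next start ≥ 15 → (20,21); next start ≥ 21 → (22,24); next start ≥ 24 → (27,29).
Selected: (2,3) (3,6) (8,10) (14,15) (20,21) (22,24) (27,29)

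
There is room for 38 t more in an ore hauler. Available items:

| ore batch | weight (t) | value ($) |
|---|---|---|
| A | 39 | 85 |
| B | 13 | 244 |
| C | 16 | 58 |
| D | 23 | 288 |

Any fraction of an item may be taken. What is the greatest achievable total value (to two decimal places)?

539.25

Sort by value per unit weight and fill in that order.
Order: B (244/13=18.77) > D (288/23=12.52) > C (58/16=3.62) > A (85/39=2.18)
Fill: take B (13 @ 244) → take D (23 @ 288) → take 2/16 of C → 7.25; 38/38 used.
Total value = 539.25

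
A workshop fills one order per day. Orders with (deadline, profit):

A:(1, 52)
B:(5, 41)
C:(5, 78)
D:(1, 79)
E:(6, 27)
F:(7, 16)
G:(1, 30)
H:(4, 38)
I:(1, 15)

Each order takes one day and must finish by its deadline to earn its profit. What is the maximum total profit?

Sort by profit descending; place each in the latest free slot ≤ its deadline.
Profit order: D=79 C=78 A=52 B=41 H=38 G=30 E=27 F=16 I=15
Assign: D→slot 1, C→slot 5, A skipped, B→slot 4, H→slot 3, G skipped, E→slot 6, F→slot 7, I skipped.
Slots: [1:D] [3:H] [4:B] [5:C] [6:E] [7:F]
Profit = 79 + 38 + 41 + 78 + 27 + 16 = 279

279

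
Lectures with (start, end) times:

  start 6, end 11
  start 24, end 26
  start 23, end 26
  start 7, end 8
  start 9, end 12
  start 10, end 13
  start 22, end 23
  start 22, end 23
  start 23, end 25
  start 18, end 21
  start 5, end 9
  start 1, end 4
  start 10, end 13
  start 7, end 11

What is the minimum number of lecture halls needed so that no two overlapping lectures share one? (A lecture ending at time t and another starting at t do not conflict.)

The answer is the maximum number of intervals overlapping at any instant.
Events (time:±→running): 1:+→1 4:-→0 5:+→1 6:+→2 7:+→3 7:+→4 8:-→3 9:-→2 9:+→3 10:+→4 10:+→5 … peak 5.

5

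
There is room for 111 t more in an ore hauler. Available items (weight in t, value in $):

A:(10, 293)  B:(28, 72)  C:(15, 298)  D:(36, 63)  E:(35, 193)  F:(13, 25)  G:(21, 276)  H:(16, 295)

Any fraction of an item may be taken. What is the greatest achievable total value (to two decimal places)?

1391.00

Sort by value per unit weight and fill in that order.
Ratios (sorted): A 29.30, C 19.87, H 18.44, G 13.14, E 5.51, B 2.57, F 1.92, D 1.75
take A (10 @ 293); take C (15 @ 298); take H (16 @ 295); take G (21 @ 276); take E (35 @ 193); take 14/28 of B → 36.00. Capacity used 111/111.
Total value = 1391.00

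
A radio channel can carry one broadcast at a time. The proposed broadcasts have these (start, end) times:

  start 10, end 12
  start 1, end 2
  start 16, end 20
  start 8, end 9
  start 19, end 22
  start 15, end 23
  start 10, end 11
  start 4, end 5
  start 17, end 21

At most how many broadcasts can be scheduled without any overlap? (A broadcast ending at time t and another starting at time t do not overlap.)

5

Sorted by end: (1,2)  (4,5)  (8,9)  (10,11)  (10,12)  (16,20)  (17,21)  (19,22)  (15,23)
take (1,2); take (4,5); take (8,9); take (10,11); skip (10,12); take (16,20); skip (17,21).
Selected 5 broadcasts.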